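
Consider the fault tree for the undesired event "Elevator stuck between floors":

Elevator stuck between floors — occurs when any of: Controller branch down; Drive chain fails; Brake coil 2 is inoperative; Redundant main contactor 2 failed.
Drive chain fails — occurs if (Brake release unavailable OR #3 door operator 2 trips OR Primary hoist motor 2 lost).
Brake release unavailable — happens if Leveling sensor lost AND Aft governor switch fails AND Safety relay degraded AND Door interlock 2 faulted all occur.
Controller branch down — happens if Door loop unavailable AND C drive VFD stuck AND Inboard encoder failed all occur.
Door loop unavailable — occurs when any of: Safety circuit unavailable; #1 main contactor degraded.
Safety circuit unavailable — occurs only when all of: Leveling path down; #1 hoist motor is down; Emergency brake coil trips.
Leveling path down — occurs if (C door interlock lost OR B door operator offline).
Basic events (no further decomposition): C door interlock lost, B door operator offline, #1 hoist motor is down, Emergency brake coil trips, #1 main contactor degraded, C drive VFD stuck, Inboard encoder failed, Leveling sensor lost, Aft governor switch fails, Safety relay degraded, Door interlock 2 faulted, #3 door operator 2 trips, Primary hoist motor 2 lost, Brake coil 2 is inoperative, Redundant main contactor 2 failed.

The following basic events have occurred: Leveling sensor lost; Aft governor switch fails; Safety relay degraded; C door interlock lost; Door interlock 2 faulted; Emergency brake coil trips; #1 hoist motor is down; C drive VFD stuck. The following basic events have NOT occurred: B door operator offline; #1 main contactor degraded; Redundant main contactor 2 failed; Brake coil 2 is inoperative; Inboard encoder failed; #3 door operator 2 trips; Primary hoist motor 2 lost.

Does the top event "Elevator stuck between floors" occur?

Leveling path down [OR]: C door interlock lost=occurs, B door operator offline=not → at least one input occurs → occurs.
Safety circuit unavailable [AND]: Leveling path down=occurs, #1 hoist motor is down=occurs, Emergency brake coil trips=occurs → all inputs occur → occurs.
Door loop unavailable [OR]: Safety circuit unavailable=occurs, #1 main contactor degraded=not → at least one input occurs → occurs.
Controller branch down [AND]: Door loop unavailable=occurs, C drive VFD stuck=occurs, Inboard encoder failed=not → not all inputs occur → does not occur.
Brake release unavailable [AND]: Leveling sensor lost=occurs, Aft governor switch fails=occurs, Safety relay degraded=occurs, Door interlock 2 faulted=occurs → all inputs occur → occurs.
Drive chain fails [OR]: Brake release unavailable=occurs, #3 door operator 2 trips=not, Primary hoist motor 2 lost=not → at least one input occurs → occurs.
Elevator stuck between floors [OR]: Controller branch down=not, Drive chain fails=occurs, Brake coil 2 is inoperative=not, Redundant main contactor 2 failed=not → at least one input occurs → occurs.

Yes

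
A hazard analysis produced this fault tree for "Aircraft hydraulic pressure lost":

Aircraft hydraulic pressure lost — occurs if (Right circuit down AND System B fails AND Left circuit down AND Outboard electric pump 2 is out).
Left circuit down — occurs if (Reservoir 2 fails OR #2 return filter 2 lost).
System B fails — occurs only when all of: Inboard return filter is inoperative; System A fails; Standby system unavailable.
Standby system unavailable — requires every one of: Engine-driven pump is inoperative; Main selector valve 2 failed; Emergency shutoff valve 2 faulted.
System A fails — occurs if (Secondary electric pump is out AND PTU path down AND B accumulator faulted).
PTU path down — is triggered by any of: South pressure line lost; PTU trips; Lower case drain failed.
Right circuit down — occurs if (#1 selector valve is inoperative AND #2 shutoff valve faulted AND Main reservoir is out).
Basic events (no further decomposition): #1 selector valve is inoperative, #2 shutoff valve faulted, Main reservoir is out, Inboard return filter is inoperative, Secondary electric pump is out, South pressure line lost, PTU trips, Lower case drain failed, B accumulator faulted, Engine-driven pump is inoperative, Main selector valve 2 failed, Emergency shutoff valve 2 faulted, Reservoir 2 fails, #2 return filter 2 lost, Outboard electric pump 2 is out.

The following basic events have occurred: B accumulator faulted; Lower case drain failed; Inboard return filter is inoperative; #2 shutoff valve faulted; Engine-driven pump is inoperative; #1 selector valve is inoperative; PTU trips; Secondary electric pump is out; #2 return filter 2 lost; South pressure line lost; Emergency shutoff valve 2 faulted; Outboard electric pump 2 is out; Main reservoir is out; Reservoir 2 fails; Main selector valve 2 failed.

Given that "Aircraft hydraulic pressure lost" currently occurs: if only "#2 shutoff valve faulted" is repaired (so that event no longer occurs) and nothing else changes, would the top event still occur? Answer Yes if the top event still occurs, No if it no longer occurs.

No

Counterfactual: set "#2 shutoff valve faulted" to not occurred.
Right circuit down [AND]: #1 selector valve is inoperative=occurs, #2 shutoff valve faulted=not, Main reservoir is out=occurs → not all inputs occur → does not occur.
PTU path down [OR]: South pressure line lost=occurs, PTU trips=occurs, Lower case drain failed=occurs → at least one input occurs → occurs.
System A fails [AND]: Secondary electric pump is out=occurs, PTU path down=occurs, B accumulator faulted=occurs → all inputs occur → occurs.
Standby system unavailable [AND]: Engine-driven pump is inoperative=occurs, Main selector valve 2 failed=occurs, Emergency shutoff valve 2 faulted=occurs → all inputs occur → occurs.
System B fails [AND]: Inboard return filter is inoperative=occurs, System A fails=occurs, Standby system unavailable=occurs → all inputs occur → occurs.
Left circuit down [OR]: Reservoir 2 fails=occurs, #2 return filter 2 lost=occurs → at least one input occurs → occurs.
Aircraft hydraulic pressure lost [AND]: Right circuit down=not, System B fails=occurs, Left circuit down=occurs, Outboard electric pump 2 is out=occurs → not all inputs occur → does not occur.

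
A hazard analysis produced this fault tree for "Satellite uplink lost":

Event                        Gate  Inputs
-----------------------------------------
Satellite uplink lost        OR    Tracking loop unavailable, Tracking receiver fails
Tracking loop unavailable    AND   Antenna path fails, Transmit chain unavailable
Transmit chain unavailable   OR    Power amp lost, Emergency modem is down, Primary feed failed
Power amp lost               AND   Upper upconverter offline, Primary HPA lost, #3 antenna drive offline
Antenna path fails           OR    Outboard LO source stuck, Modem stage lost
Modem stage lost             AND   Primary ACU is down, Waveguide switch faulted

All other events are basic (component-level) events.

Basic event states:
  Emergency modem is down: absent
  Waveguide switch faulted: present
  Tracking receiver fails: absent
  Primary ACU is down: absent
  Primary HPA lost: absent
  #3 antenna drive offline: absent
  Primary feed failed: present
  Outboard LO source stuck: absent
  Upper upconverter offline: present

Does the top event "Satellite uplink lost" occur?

Modem stage lost [AND]: Primary ACU is down=not, Waveguide switch faulted=occurs → not all inputs occur → does not occur.
Antenna path fails [OR]: Outboard LO source stuck=not, Modem stage lost=not → no input occurs → does not occur.
Power amp lost [AND]: Upper upconverter offline=occurs, Primary HPA lost=not, #3 antenna drive offline=not → not all inputs occur → does not occur.
Transmit chain unavailable [OR]: Power amp lost=not, Emergency modem is down=not, Primary feed failed=occurs → at least one input occurs → occurs.
Tracking loop unavailable [AND]: Antenna path fails=not, Transmit chain unavailable=occurs → not all inputs occur → does not occur.
Satellite uplink lost [OR]: Tracking loop unavailable=not, Tracking receiver fails=not → no input occurs → does not occur.

No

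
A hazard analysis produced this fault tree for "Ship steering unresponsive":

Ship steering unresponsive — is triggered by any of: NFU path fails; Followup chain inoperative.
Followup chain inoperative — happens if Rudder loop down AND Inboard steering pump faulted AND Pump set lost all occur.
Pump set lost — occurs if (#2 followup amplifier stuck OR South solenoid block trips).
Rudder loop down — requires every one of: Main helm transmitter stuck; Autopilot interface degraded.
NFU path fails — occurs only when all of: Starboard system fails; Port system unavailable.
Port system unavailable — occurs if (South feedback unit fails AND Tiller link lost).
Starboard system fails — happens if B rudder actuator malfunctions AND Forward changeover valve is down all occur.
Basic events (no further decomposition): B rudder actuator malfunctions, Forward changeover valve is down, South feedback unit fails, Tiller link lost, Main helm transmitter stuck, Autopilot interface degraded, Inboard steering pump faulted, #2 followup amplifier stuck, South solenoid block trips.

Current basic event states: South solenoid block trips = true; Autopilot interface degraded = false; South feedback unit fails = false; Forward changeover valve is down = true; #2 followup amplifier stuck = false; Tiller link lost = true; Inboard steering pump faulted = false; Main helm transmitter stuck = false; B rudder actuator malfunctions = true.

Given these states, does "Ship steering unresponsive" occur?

No

Starboard system fails [AND]: B rudder actuator malfunctions=occurs, Forward changeover valve is down=occurs → all inputs occur → occurs.
Port system unavailable [AND]: South feedback unit fails=not, Tiller link lost=occurs → not all inputs occur → does not occur.
NFU path fails [AND]: Starboard system fails=occurs, Port system unavailable=not → not all inputs occur → does not occur.
Rudder loop down [AND]: Main helm transmitter stuck=not, Autopilot interface degraded=not → not all inputs occur → does not occur.
Pump set lost [OR]: #2 followup amplifier stuck=not, South solenoid block trips=occurs → at least one input occurs → occurs.
Followup chain inoperative [AND]: Rudder loop down=not, Inboard steering pump faulted=not, Pump set lost=occurs → not all inputs occur → does not occur.
Ship steering unresponsive [OR]: NFU path fails=not, Followup chain inoperative=not → no input occurs → does not occur.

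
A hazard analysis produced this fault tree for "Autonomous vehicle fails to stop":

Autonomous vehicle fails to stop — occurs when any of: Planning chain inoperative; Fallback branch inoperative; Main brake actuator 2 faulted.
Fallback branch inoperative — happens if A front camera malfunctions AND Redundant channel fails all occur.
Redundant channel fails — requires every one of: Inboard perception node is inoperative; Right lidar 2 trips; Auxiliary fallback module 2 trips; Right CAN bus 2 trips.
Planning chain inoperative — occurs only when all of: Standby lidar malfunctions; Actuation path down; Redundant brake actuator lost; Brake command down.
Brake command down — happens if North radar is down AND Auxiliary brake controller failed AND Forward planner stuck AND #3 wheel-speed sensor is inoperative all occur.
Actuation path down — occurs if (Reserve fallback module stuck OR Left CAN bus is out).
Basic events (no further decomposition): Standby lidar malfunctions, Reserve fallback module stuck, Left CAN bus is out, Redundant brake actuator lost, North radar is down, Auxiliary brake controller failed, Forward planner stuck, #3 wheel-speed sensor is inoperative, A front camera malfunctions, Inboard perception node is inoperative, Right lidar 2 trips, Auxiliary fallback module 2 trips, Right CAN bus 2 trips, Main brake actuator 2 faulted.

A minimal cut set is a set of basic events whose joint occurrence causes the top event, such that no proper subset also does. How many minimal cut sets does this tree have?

Actuation path down [OR]: union of children's cut sets → 2 cut set(s).
Brake command down [AND]: one cut set from each child combined → 1 × 1 × 1 × 1 = 1 cut set(s).
Planning chain inoperative [AND]: one cut set from each child combined → 1 × 2 × 1 × 1 = 2 cut set(s).
Redundant channel fails [AND]: one cut set from each child combined → 1 × 1 × 1 × 1 = 1 cut set(s).
Fallback branch inoperative [AND]: one cut set from each child combined → 1 × 1 = 1 cut set(s).
Autonomous vehicle fails to stop [OR]: union of children's cut sets → 4 cut set(s).
Minimal cut sets: {#3 wheel-speed sensor is inoperative, Auxiliary brake controller failed, Forward planner stuck, North radar is down, Redundant brake actuator lost, Reserve fallback module stuck, Standby lidar malfunctions}; {#3 wheel-speed sensor is inoperative, Auxiliary brake controller failed, Forward planner stuck, Left CAN bus is out, North radar is down, Redundant brake actuator lost, Standby lidar malfunctions}; {A front camera malfunctions, Auxiliary fallback module 2 trips, Inboard perception node is inoperative, Right CAN bus 2 trips, Right lidar 2 trips}; {Main brake actuator 2 faulted}.

4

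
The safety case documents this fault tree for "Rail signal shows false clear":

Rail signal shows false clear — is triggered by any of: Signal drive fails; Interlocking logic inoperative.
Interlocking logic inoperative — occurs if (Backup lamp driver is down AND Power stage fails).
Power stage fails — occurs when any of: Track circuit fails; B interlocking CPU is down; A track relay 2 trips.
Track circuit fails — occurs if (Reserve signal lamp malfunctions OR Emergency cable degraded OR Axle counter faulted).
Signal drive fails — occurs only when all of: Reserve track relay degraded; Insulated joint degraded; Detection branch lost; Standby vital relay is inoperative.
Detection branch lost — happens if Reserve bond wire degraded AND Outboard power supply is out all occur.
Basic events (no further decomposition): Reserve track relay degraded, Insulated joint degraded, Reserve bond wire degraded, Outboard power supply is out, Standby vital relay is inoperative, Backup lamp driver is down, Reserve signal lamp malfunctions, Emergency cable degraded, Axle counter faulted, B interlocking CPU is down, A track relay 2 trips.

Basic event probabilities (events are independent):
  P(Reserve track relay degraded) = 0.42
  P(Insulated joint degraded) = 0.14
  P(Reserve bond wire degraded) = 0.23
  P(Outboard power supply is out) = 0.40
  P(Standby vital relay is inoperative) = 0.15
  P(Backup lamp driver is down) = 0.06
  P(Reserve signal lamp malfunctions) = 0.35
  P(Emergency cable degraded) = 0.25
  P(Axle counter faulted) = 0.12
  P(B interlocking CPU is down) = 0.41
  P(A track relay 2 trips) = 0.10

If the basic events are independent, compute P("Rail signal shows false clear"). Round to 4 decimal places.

0.0471

P(Detection branch lost) [AND] = 0.23 × 0.40 = 0.092000
P(Signal drive fails) [AND] = 0.42 × 0.14 × 0.092000 × 0.15 = 0.000811
P(Track circuit fails) [OR] = 1 − (1−0.35) × (1−0.25) × (1−0.12) = 0.571000
P(Power stage fails) [OR] = 1 − (1−0.571000) × (1−0.41) × (1−0.10) = 0.772201
P(Interlocking logic inoperative) [AND] = 0.06 × 0.772201 = 0.046332
P(Rail signal shows false clear) [OR] = 1 − (1−0.000811) × (1−0.046332) = 0.047105
Rounded to 4 decimal places: P(Rail signal shows false clear) ≈ 0.0471.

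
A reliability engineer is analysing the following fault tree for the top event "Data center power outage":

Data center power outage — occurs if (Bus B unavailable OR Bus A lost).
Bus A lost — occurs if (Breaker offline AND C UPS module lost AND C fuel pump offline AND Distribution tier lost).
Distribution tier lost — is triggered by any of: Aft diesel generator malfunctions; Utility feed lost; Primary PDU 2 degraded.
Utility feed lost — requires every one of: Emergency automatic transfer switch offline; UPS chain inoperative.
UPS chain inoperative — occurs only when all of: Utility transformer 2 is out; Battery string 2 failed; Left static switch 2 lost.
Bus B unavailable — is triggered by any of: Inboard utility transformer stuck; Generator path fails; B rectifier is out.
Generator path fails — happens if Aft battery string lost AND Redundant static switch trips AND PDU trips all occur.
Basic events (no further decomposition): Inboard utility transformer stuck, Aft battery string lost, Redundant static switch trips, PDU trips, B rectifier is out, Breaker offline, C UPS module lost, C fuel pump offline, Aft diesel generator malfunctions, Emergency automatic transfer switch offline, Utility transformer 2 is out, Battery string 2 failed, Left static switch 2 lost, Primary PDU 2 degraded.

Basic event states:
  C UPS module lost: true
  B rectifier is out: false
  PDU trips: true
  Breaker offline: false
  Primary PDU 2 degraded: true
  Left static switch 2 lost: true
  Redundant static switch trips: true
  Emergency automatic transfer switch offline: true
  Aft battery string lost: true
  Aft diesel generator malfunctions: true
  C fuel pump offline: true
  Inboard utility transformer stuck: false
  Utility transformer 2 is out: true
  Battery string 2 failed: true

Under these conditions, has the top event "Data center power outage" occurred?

Generator path fails [AND]: Aft battery string lost=occurs, Redundant static switch trips=occurs, PDU trips=occurs → all inputs occur → occurs.
Bus B unavailable [OR]: Inboard utility transformer stuck=not, Generator path fails=occurs, B rectifier is out=not → at least one input occurs → occurs.
UPS chain inoperative [AND]: Utility transformer 2 is out=occurs, Battery string 2 failed=occurs, Left static switch 2 lost=occurs → all inputs occur → occurs.
Utility feed lost [AND]: Emergency automatic transfer switch offline=occurs, UPS chain inoperative=occurs → all inputs occur → occurs.
Distribution tier lost [OR]: Aft diesel generator malfunctions=occurs, Utility feed lost=occurs, Primary PDU 2 degraded=occurs → at least one input occurs → occurs.
Bus A lost [AND]: Breaker offline=not, C UPS module lost=occurs, C fuel pump offline=occurs, Distribution tier lost=occurs → not all inputs occur → does not occur.
Data center power outage [OR]: Bus B unavailable=occurs, Bus A lost=not → at least one input occurs → occurs.

Yes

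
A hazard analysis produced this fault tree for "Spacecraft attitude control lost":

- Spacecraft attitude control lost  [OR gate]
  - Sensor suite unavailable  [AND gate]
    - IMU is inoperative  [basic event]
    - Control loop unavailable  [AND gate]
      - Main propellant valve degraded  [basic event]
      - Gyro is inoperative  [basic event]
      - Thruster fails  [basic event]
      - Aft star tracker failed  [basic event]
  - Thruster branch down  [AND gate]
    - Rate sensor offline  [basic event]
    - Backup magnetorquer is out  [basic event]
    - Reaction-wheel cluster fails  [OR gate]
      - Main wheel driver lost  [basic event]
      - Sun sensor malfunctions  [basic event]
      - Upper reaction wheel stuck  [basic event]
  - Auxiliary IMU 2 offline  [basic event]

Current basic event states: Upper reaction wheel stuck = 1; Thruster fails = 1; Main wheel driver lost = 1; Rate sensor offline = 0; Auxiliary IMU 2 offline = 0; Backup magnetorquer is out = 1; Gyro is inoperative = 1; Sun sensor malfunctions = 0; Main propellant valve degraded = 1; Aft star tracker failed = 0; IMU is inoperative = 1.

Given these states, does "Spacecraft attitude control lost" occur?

No

Control loop unavailable [AND]: Main propellant valve degraded=occurs, Gyro is inoperative=occurs, Thruster fails=occurs, Aft star tracker failed=not → not all inputs occur → does not occur.
Sensor suite unavailable [AND]: IMU is inoperative=occurs, Control loop unavailable=not → not all inputs occur → does not occur.
Reaction-wheel cluster fails [OR]: Main wheel driver lost=occurs, Sun sensor malfunctions=not, Upper reaction wheel stuck=occurs → at least one input occurs → occurs.
Thruster branch down [AND]: Rate sensor offline=not, Backup magnetorquer is out=occurs, Reaction-wheel cluster fails=occurs → not all inputs occur → does not occur.
Spacecraft attitude control lost [OR]: Sensor suite unavailable=not, Thruster branch down=not, Auxiliary IMU 2 offline=not → no input occurs → does not occur.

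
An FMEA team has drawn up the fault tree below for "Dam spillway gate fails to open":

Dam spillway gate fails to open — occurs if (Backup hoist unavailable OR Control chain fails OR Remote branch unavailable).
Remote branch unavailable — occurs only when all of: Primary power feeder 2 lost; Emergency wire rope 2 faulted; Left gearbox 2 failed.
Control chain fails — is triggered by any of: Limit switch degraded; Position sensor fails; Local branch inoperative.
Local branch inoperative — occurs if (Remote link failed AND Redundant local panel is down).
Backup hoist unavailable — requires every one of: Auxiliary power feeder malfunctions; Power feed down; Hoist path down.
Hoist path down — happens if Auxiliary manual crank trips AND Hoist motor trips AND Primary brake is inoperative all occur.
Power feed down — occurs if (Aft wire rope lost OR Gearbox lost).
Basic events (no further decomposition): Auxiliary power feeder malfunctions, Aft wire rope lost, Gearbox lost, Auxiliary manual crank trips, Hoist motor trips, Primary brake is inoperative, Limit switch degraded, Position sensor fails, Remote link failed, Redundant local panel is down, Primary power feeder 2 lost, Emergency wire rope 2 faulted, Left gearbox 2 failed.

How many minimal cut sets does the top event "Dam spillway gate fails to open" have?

Power feed down [OR]: union of children's cut sets → 2 cut set(s).
Hoist path down [AND]: one cut set from each child combined → 1 × 1 × 1 = 1 cut set(s).
Backup hoist unavailable [AND]: one cut set from each child combined → 1 × 2 × 1 = 2 cut set(s).
Local branch inoperative [AND]: one cut set from each child combined → 1 × 1 = 1 cut set(s).
Control chain fails [OR]: union of children's cut sets → 3 cut set(s).
Remote branch unavailable [AND]: one cut set from each child combined → 1 × 1 × 1 = 1 cut set(s).
Dam spillway gate fails to open [OR]: union of children's cut sets → 6 cut set(s).
Minimal cut sets: {Aft wire rope lost, Auxiliary manual crank trips, Auxiliary power feeder malfunctions, Hoist motor trips, Primary brake is inoperative}; {Auxiliary manual crank trips, Auxiliary power feeder malfunctions, Gearbox lost, Hoist motor trips, Primary brake is inoperative}; {Limit switch degraded}; {Position sensor fails}; {Redundant local panel is down, Remote link failed}; {Emergency wire rope 2 faulted, Left gearbox 2 failed, Primary power feeder 2 lost}.

6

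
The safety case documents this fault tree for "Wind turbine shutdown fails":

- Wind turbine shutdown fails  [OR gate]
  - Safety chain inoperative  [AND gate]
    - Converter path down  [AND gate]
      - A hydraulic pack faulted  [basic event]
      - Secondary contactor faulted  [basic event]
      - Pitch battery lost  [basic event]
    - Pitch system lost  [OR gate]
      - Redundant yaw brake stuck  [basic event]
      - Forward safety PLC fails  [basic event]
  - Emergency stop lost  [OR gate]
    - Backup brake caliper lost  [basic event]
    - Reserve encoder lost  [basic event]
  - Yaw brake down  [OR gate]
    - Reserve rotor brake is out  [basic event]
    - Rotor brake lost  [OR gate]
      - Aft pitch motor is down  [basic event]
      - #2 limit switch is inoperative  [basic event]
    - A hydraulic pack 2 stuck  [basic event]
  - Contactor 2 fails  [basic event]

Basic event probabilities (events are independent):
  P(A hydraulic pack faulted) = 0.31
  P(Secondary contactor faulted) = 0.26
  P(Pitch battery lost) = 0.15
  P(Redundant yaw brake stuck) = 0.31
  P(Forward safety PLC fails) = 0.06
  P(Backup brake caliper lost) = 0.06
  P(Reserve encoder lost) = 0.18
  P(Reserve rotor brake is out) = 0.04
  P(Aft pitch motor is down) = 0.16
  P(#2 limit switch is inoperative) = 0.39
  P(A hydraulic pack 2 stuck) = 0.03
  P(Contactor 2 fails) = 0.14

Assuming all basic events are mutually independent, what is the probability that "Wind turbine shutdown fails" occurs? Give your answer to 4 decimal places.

0.6850

P(Converter path down) [AND] = 0.31 × 0.26 × 0.15 = 0.012090
P(Pitch system lost) [OR] = 1 − (1−0.31) × (1−0.06) = 0.351400
P(Safety chain inoperative) [AND] = 0.012090 × 0.351400 = 0.004248
P(Emergency stop lost) [OR] = 1 − (1−0.06) × (1−0.18) = 0.229200
P(Rotor brake lost) [OR] = 1 − (1−0.16) × (1−0.39) = 0.487600
P(Yaw brake down) [OR] = 1 − (1−0.04) × (1−0.487600) × (1−0.03) = 0.522853
P(Wind turbine shutdown fails) [OR] = 1 − (1−0.004248) × (1−0.229200) × (1−0.522853) × (1−0.14) = 0.685049
Rounded to 4 decimal places: P(Wind turbine shutdown fails) ≈ 0.6850.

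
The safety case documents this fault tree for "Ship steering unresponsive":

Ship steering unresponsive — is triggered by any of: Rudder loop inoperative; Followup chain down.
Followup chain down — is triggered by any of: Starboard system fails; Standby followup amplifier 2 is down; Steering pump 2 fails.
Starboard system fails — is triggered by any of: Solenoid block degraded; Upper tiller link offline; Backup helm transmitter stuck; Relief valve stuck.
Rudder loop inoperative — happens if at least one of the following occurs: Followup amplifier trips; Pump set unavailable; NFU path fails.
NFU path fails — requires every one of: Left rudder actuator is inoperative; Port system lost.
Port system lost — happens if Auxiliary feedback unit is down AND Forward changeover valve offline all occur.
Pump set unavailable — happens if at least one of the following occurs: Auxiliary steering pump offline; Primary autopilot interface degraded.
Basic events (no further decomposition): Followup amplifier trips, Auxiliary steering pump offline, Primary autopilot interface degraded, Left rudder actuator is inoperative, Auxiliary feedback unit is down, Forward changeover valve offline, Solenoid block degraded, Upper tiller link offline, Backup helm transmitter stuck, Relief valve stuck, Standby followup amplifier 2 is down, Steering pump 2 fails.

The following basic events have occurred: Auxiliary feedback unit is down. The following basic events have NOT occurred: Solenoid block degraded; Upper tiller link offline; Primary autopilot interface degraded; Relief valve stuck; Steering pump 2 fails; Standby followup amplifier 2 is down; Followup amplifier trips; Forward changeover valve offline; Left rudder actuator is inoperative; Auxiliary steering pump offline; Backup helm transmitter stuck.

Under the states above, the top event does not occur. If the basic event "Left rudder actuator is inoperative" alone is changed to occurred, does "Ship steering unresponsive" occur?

Counterfactual: set "Left rudder actuator is inoperative" to occurred.
Pump set unavailable [OR]: Auxiliary steering pump offline=not, Primary autopilot interface degraded=not → no input occurs → does not occur.
Port system lost [AND]: Auxiliary feedback unit is down=occurs, Forward changeover valve offline=not → not all inputs occur → does not occur.
NFU path fails [AND]: Left rudder actuator is inoperative=occurs, Port system lost=not → not all inputs occur → does not occur.
Rudder loop inoperative [OR]: Followup amplifier trips=not, Pump set unavailable=not, NFU path fails=not → no input occurs → does not occur.
Starboard system fails [OR]: Solenoid block degraded=not, Upper tiller link offline=not, Backup helm transmitter stuck=not, Relief valve stuck=not → no input occurs → does not occur.
Followup chain down [OR]: Starboard system fails=not, Standby followup amplifier 2 is down=not, Steering pump 2 fails=not → no input occurs → does not occur.
Ship steering unresponsive [OR]: Rudder loop inoperative=not, Followup chain down=not → no input occurs → does not occur.

No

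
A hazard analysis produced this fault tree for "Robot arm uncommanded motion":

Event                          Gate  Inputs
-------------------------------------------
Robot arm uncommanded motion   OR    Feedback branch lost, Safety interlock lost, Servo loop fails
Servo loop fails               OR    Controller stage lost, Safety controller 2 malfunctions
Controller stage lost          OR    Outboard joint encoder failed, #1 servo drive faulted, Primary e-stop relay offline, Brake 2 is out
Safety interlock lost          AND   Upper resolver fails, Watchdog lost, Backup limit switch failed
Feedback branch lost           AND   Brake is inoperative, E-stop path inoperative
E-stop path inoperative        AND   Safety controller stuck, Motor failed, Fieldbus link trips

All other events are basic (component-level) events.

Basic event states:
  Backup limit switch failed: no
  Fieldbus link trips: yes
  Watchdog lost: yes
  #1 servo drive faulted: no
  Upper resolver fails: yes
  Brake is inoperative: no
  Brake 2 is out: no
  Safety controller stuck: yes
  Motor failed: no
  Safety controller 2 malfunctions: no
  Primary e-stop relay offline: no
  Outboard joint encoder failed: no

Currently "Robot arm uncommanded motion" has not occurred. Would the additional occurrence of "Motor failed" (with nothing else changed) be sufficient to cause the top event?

No

Counterfactual: set "Motor failed" to occurred.
E-stop path inoperative [AND]: Safety controller stuck=occurs, Motor failed=occurs, Fieldbus link trips=occurs → all inputs occur → occurs.
Feedback branch lost [AND]: Brake is inoperative=not, E-stop path inoperative=occurs → not all inputs occur → does not occur.
Safety interlock lost [AND]: Upper resolver fails=occurs, Watchdog lost=occurs, Backup limit switch failed=not → not all inputs occur → does not occur.
Controller stage lost [OR]: Outboard joint encoder failed=not, #1 servo drive faulted=not, Primary e-stop relay offline=not, Brake 2 is out=not → no input occurs → does not occur.
Servo loop fails [OR]: Controller stage lost=not, Safety controller 2 malfunctions=not → no input occurs → does not occur.
Robot arm uncommanded motion [OR]: Feedback branch lost=not, Safety interlock lost=not, Servo loop fails=not → no input occurs → does not occur.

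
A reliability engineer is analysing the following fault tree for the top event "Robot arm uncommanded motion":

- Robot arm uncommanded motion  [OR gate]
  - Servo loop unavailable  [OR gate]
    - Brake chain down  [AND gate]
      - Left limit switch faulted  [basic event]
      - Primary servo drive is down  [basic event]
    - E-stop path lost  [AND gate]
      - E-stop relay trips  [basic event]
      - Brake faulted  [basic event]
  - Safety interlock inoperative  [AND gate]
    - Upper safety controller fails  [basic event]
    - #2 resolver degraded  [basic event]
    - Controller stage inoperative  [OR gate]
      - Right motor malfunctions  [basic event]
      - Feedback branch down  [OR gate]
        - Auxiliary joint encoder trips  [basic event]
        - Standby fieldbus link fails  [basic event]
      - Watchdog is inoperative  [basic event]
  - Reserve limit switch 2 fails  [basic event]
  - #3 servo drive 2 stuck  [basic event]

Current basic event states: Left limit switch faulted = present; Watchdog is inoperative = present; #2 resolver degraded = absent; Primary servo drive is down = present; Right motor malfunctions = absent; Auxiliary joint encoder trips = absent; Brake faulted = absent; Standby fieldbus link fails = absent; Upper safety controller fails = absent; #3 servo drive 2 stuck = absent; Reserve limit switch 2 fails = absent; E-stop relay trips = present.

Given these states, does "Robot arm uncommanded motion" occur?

Yes

Brake chain down [AND]: Left limit switch faulted=occurs, Primary servo drive is down=occurs → all inputs occur → occurs.
E-stop path lost [AND]: E-stop relay trips=occurs, Brake faulted=not → not all inputs occur → does not occur.
Servo loop unavailable [OR]: Brake chain down=occurs, E-stop path lost=not → at least one input occurs → occurs.
Feedback branch down [OR]: Auxiliary joint encoder trips=not, Standby fieldbus link fails=not → no input occurs → does not occur.
Controller stage inoperative [OR]: Right motor malfunctions=not, Feedback branch down=not, Watchdog is inoperative=occurs → at least one input occurs → occurs.
Safety interlock inoperative [AND]: Upper safety controller fails=not, #2 resolver degraded=not, Controller stage inoperative=occurs → not all inputs occur → does not occur.
Robot arm uncommanded motion [OR]: Servo loop unavailable=occurs, Safety interlock inoperative=not, Reserve limit switch 2 fails=not, #3 servo drive 2 stuck=not → at least one input occurs → occurs.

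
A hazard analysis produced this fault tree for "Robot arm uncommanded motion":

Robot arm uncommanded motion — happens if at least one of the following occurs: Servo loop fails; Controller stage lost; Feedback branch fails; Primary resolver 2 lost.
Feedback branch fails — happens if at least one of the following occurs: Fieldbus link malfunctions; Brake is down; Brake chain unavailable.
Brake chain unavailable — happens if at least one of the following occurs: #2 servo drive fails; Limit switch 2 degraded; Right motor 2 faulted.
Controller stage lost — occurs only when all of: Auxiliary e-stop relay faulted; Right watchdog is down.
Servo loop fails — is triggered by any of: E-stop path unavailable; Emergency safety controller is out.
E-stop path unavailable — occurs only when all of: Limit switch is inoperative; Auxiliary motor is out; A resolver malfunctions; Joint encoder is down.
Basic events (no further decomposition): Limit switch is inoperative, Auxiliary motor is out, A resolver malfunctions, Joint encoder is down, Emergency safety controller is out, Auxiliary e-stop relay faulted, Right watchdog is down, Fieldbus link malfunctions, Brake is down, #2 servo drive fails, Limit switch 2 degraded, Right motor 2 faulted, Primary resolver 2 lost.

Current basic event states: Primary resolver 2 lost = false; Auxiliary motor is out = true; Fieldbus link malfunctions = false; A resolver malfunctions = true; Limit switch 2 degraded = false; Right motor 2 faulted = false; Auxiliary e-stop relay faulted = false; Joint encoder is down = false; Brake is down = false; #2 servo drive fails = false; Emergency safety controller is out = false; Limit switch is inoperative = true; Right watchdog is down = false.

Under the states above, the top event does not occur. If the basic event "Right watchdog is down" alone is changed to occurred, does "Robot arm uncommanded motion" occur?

No

Counterfactual: set "Right watchdog is down" to occurred.
E-stop path unavailable [AND]: Limit switch is inoperative=occurs, Auxiliary motor is out=occurs, A resolver malfunctions=occurs, Joint encoder is down=not → not all inputs occur → does not occur.
Servo loop fails [OR]: E-stop path unavailable=not, Emergency safety controller is out=not → no input occurs → does not occur.
Controller stage lost [AND]: Auxiliary e-stop relay faulted=not, Right watchdog is down=occurs → not all inputs occur → does not occur.
Brake chain unavailable [OR]: #2 servo drive fails=not, Limit switch 2 degraded=not, Right motor 2 faulted=not → no input occurs → does not occur.
Feedback branch fails [OR]: Fieldbus link malfunctions=not, Brake is down=not, Brake chain unavailable=not → no input occurs → does not occur.
Robot arm uncommanded motion [OR]: Servo loop fails=not, Controller stage lost=not, Feedback branch fails=not, Primary resolver 2 lost=not → no input occurs → does not occur.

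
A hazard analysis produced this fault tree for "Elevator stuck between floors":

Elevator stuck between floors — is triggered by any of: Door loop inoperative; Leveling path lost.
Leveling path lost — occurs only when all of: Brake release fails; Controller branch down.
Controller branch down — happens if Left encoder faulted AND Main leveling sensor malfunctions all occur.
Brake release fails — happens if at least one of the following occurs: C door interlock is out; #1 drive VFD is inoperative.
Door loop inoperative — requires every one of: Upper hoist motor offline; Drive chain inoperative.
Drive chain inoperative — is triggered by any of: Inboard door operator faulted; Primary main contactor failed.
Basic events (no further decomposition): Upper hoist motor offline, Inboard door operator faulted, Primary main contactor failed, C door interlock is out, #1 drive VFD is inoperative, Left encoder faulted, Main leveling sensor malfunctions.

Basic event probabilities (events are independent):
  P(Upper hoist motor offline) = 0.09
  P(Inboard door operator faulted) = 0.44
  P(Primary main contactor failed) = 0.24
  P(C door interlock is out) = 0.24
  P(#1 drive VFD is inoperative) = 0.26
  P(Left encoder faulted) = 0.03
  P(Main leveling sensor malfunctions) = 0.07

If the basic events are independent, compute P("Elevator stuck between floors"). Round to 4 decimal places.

P(Drive chain inoperative) [OR] = 1 − (1−0.44) × (1−0.24) = 0.574400
P(Door loop inoperative) [AND] = 0.09 × 0.574400 = 0.051696
P(Brake release fails) [OR] = 1 − (1−0.24) × (1−0.26) = 0.437600
P(Controller branch down) [AND] = 0.03 × 0.07 = 0.002100
P(Leveling path lost) [AND] = 0.437600 × 0.002100 = 0.000919
P(Elevator stuck between floors) [OR] = 1 − (1−0.051696) × (1−0.000919) = 0.052567
Rounded to 4 decimal places: P(Elevator stuck between floors) ≈ 0.0526.

0.0526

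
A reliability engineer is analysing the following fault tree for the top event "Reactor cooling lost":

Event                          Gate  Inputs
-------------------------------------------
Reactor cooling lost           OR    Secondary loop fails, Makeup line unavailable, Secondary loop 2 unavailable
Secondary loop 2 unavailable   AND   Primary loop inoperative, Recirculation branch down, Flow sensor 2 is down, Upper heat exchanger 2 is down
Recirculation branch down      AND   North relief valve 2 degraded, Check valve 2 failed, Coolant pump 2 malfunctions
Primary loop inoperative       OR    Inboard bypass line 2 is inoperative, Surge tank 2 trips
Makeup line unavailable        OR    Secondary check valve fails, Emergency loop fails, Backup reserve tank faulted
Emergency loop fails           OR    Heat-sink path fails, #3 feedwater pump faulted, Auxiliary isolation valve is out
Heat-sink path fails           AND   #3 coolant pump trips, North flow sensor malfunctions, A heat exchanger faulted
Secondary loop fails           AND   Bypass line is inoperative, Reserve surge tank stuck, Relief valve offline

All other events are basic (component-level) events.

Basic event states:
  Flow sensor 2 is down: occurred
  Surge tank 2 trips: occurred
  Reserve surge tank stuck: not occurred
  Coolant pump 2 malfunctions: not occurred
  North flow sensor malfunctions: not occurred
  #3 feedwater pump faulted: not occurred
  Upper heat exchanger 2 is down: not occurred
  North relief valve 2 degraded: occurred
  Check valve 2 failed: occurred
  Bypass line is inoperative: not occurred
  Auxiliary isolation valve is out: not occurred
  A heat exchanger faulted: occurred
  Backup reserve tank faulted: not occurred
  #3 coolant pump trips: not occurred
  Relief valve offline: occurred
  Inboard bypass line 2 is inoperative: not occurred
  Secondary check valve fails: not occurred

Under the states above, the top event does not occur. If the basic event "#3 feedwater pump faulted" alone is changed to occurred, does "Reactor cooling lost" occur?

Yes

Counterfactual: set "#3 feedwater pump faulted" to occurred.
Secondary loop fails [AND]: Bypass line is inoperative=not, Reserve surge tank stuck=not, Relief valve offline=occurs → not all inputs occur → does not occur.
Heat-sink path fails [AND]: #3 coolant pump trips=not, North flow sensor malfunctions=not, A heat exchanger faulted=occurs → not all inputs occur → does not occur.
Emergency loop fails [OR]: Heat-sink path fails=not, #3 feedwater pump faulted=occurs, Auxiliary isolation valve is out=not → at least one input occurs → occurs.
Makeup line unavailable [OR]: Secondary check valve fails=not, Emergency loop fails=occurs, Backup reserve tank faulted=not → at least one input occurs → occurs.
Primary loop inoperative [OR]: Inboard bypass line 2 is inoperative=not, Surge tank 2 trips=occurs → at least one input occurs → occurs.
Recirculation branch down [AND]: North relief valve 2 degraded=occurs, Check valve 2 failed=occurs, Coolant pump 2 malfunctions=not → not all inputs occur → does not occur.
Secondary loop 2 unavailable [AND]: Primary loop inoperative=occurs, Recirculation branch down=not, Flow sensor 2 is down=occurs, Upper heat exchanger 2 is down=not → not all inputs occur → does not occur.
Reactor cooling lost [OR]: Secondary loop fails=not, Makeup line unavailable=occurs, Secondary loop 2 unavailable=not → at least one input occurs → occurs.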